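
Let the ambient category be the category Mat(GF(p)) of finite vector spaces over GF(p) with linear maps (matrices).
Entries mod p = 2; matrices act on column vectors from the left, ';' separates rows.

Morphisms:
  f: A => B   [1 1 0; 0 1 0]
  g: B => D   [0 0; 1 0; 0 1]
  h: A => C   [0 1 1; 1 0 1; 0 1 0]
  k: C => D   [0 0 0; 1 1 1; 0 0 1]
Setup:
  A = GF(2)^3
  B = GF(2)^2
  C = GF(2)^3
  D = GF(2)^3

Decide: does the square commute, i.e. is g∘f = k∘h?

Path 1 = f;g:
  e0=⟨1,0,0⟩ f=>⟨1,0⟩ g=>⟨0,1,0⟩
  e1=⟨0,1,0⟩ f=>⟨1,1⟩ g=>⟨0,1,1⟩
  e2=⟨0,0,1⟩ f=>⟨0,0⟩ g=>⟨0,0,0⟩
  result₁ = [0 0 0; 1 1 0; 0 1 0]
Path 2 = h;k:
  e0=⟨1,0,0⟩ h=>⟨0,1,0⟩ k=>⟨0,1,0⟩
  e1=⟨0,1,0⟩ h=>⟨1,0,1⟩ k=>⟨0,0,1⟩
  e2=⟨0,0,1⟩ h=>⟨1,1,0⟩ k=>⟨0,0,0⟩
  result₂ = [0 0 0; 1 0 0; 0 1 0]
Equal? differ; not commutative

Answer: DOES NOT COMMUTE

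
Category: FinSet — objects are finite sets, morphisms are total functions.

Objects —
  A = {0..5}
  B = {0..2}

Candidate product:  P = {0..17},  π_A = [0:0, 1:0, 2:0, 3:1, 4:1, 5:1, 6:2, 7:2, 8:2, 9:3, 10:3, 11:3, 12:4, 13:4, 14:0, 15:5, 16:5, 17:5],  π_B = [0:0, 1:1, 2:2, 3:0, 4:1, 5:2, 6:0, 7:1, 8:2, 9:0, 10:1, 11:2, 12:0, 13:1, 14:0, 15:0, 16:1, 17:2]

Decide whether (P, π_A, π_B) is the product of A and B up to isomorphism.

Answer: NOT A VALID PRODUCT — duplicate pair at indices 0,14

Derivation:
|A|·|B| = 6·3 = 18;  |P| = 18
Check the pairing map k ↦ (π_A(k), π_B(k)):
  0 : (0,0)
  1 : (0,1)
  2 : (0,2)
  3 : (1,0)
  4 : (1,1)
  5 : (1,2)
  6 : (2,0)
  7 : (2,1)
  8 : (2,2)
  9 : (3,0)
  10 : (3,1)
  11 : (3,2)
  12 : (4,0)
  13 : (4,1)
  14 : (0,0)  ✗ repeats pair of k=0
  15 : (5,0)
  16 : (5,1)
  17 : (5,2)
distinct pairs in image: 17 / 18 needed
  → (0,0) hit at k=0 and k=14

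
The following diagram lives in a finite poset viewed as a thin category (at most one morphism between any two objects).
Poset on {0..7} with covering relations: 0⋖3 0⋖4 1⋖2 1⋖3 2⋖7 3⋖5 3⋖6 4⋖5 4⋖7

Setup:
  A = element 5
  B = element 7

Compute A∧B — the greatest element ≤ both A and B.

Lower bounds of A=5 and B=7: {0,1,4}
  maximal lower bounds 1 and 4 are incomparable: neither 1≤4 nor 4≤1
→ no greatest lower bound exists

Answer: NO MEET EXISTS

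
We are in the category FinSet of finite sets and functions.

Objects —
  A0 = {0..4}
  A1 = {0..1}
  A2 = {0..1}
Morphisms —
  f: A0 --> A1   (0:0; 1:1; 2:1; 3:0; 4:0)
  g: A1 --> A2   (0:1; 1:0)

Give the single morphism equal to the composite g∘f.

  0 f-->0 g-->1
  1 f-->1 g-->0
  2 f-->1 g-->0
  3 f-->0 g-->1
  4 f-->0 g-->1
⟦path⟧: (0:1; 1:0; 2:0; 3:1; 4:1)

Answer: (0:1; 1:0; 2:0; 3:1; 4:1)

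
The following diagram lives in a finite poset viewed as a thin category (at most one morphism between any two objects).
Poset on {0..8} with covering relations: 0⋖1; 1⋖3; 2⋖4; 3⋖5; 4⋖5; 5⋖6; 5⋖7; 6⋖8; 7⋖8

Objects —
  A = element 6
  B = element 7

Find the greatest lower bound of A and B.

Answer: A∧B = 5

Trace:
{x : x⊑A ∧ x⊑B} = {0,1,2,3,4,5}  (A=6, B=7)
  0 ⊑ 5
  1 ⊑ 5
  2 ⊑ 5
  3 ⊑ 5
  4 ⊑ 5
  5 ⊑ 5
glb = 5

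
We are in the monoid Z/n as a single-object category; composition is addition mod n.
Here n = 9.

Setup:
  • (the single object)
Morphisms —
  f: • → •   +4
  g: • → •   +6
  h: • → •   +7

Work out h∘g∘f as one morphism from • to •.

Answer: +8

Trace:
  0 +4≡4 +6≡1 +7≡8  (mod 9)
⟦path⟧: +8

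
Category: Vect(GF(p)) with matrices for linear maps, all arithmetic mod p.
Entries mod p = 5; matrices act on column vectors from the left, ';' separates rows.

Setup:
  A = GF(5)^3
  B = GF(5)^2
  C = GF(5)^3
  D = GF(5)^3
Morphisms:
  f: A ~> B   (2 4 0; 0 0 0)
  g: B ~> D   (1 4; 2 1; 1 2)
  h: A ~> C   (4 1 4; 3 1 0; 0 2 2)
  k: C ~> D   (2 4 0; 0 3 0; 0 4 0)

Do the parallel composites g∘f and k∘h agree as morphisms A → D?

Answer: DOES NOT COMMUTE

Derivation:
Along f;g (path 1):
  e0=(1,0,0) f~>(2,0) g~>(2,4,2)
  e1=(0,1,0) f~>(4,0) g~>(4,3,4)
  e2=(0,0,1) f~>(0,0) g~>(0,0,0)
  composite₁ = (2 4 0; 4 3 0; 2 4 0)
Along h;k (path 2):
  e0=(1,0,0) h~>(4,3,0) k~>(0,4,2)
  e1=(0,1,0) h~>(1,1,2) k~>(1,3,4)
  e2=(0,0,1) h~>(4,0,2) k~>(3,0,0)
  composite₂ = (0 1 3; 4 3 0; 2 4 0)
Equal? NO — does not commute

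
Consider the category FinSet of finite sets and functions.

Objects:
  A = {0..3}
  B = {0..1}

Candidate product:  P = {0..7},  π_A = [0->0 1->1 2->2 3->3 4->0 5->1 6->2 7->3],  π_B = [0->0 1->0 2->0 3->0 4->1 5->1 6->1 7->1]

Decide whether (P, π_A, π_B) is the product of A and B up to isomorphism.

Answer: VALID PRODUCT

Derivation:
|A|·|B| = 4·2 = 8;  |P| = 8
Check the pairing map k ↦ (π_A(k), π_B(k)):
  0 -> (0,0)
  1 -> (1,0)
  2 -> (2,0)
  3 -> (3,0)
  4 -> (0,1)
  5 -> (1,1)
  6 -> (2,1)
  7 -> (3,1)
distinct pairs in image: 8 / 8 needed
  → bijection onto A×B; projections well-typed.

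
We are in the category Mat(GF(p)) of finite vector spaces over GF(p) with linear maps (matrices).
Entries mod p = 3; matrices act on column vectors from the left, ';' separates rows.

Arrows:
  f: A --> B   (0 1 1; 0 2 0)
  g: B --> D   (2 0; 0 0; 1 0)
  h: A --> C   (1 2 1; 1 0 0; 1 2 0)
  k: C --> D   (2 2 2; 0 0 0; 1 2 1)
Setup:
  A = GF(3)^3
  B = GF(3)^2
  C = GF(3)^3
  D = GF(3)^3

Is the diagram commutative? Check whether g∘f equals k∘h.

Answer: DOES NOT COMMUTE

Derivation:
Path 1 = f;g:
  e0=[1,0,0] f-->[0,0] g-->[0,0,0]
  e1=[0,1,0] f-->[1,2] g-->[2,0,1]
  e2=[0,0,1] f-->[1,0] g-->[2,0,1]
  ⟦path⟧₁ = (0 2 2; 0 0 0; 0 1 1)
Path 2 = h;k:
  e0=[1,0,0] h-->[1,1,1] k-->[0,0,1]
  e1=[0,1,0] h-->[2,0,2] k-->[2,0,1]
  e2=[0,0,1] h-->[1,0,0] k-->[2,0,1]
  ⟦path⟧₂ = (0 2 2; 0 0 0; 1 1 1)
Equal? differ; not commutative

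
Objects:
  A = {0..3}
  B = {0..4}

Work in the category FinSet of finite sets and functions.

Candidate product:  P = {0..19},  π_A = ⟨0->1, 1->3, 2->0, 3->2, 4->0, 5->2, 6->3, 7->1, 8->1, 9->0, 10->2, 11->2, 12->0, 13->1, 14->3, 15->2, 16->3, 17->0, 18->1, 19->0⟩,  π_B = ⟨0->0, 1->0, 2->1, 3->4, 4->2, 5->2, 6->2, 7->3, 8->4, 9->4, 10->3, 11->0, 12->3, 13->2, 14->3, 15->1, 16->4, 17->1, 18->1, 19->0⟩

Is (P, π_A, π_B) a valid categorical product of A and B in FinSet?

Answer: NOT A VALID PRODUCT — duplicate pair at indices 17,2

Trace:
|A|·|B| = 4·5 = 20;  |P| = 20
Check the pairing map k ↦ (π_A(k), π_B(k)):
  0 -> (1,0)
  1 -> (3,0)
  2 -> (0,1)
  3 -> (2,4)
  4 -> (0,2)
  5 -> (2,2)
  6 -> (3,2)
  7 -> (1,3)
  8 -> (1,4)
  9 -> (0,4)
  10 -> (2,3)
  11 -> (2,0)
  12 -> (0,3)
  13 -> (1,2)
  14 -> (3,3)
  15 -> (2,1)
  16 -> (3,4)
  17 -> (0,1)  ✗ repeats pair of k=2
  18 -> (1,1)
  19 -> (0,0)
distinct pairs in image: 19 / 20 needed
  → (0,1) hit at k=2 and k=17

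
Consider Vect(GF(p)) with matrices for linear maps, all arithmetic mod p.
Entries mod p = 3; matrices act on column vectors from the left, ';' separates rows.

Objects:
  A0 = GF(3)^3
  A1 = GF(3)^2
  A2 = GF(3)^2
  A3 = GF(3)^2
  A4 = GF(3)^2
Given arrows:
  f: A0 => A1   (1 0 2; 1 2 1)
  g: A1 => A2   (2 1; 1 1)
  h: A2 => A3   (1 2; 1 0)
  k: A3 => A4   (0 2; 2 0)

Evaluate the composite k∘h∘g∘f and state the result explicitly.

  e0=(1,0,0) f=>(1,1) g=>(0,2) h=>(1,0) k=>(0,2)
  e1=(0,1,0) f=>(0,2) g=>(2,2) h=>(0,2) k=>(1,0)
  e2=(0,0,1) f=>(2,1) g=>(2,0) h=>(2,2) k=>(1,1)
composite: (0 1 1; 2 0 1)

Answer: (0 1 1; 2 0 1)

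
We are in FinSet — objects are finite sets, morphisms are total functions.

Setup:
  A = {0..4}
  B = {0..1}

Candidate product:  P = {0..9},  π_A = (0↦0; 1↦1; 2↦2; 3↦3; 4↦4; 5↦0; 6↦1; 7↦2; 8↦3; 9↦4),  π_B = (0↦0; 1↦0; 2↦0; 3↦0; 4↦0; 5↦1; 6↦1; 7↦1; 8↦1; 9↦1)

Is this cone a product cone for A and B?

|A|·|B| = 5·2 = 10;  |P| = 10
Check the pairing map k ↦ (π_A(k), π_B(k)):
  0 ↦ (0,0)
  1 ↦ (1,0)
  2 ↦ (2,0)
  3 ↦ (3,0)
  4 ↦ (4,0)
  5 ↦ (0,1)
  6 ↦ (1,1)
  7 ↦ (2,1)
  8 ↦ (3,1)
  9 ↦ (4,1)
distinct pairs in image: 10 / 10 needed
  → bijection onto A×B; projections well-typed.

Answer: VALID PRODUCT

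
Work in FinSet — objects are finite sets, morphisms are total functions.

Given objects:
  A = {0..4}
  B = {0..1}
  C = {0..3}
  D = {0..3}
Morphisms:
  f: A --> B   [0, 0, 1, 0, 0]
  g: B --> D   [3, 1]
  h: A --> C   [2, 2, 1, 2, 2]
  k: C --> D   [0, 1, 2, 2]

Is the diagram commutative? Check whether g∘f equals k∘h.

1) trace f;g:
  0 f-->0 g-->3
  1 f-->0 g-->3
  2 f-->1 g-->1
  3 f-->0 g-->3
  4 f-->0 g-->3
  ⟦path⟧₁ = [3, 3, 1, 3, 3]
2) trace h;k:
  0 h-->2 k-->2
  1 h-->2 k-->2
  2 h-->1 k-->1
  3 h-->2 k-->2
  4 h-->2 k-->2
  ⟦path⟧₂ = [2, 2, 1, 2, 2]
Equal? NO — does not commute

Answer: DOES NOT COMMUTE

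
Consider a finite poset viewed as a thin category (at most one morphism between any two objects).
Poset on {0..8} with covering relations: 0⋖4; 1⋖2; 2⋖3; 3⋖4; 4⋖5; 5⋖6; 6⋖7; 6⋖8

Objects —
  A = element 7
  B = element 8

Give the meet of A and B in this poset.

Answer: A∧B = 6

Derivation:
Common predecessors of 7,8: {0,1,2,3,4,5,6}
  0 ≤ 6
  1 ≤ 6
  2 ≤ 6
  3 ≤ 6
  4 ≤ 6
  5 ≤ 6
  6 ≤ 6
glb = 6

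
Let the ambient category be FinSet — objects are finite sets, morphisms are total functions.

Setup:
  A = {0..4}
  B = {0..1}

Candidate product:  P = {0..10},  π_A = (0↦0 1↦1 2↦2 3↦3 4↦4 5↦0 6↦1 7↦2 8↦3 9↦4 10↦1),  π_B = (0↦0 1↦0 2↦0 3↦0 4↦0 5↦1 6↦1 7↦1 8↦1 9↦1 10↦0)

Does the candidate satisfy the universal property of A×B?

Answer: NOT A VALID PRODUCT — |P|=11 ≠ |A|·|B|=10

Derivation:
|A|·|B| = 5·2 = 10;  |P| = 11
  → cardinalities differ; no bijection possible.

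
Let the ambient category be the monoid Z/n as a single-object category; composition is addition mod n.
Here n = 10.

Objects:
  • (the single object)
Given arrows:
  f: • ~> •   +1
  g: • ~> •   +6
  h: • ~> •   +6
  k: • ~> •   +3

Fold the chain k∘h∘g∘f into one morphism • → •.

Answer: +6

Work:
  0 +1≡1 +6≡7 +6≡3 +3≡6  (mod 10)
⟦path⟧: +6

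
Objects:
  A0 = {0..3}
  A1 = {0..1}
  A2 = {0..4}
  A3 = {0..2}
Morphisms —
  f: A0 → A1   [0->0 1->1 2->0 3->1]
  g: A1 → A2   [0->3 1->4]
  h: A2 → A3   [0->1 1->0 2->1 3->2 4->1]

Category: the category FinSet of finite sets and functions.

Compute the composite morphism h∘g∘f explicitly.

Answer: [0->2 1->1 2->2 3->1]

Trace:
  0 f→0 g→3 h→2
  1 f→1 g→4 h→1
  2 f→0 g→3 h→2
  3 f→1 g→4 h→1
composite: [0->2 1->1 2->2 3->1]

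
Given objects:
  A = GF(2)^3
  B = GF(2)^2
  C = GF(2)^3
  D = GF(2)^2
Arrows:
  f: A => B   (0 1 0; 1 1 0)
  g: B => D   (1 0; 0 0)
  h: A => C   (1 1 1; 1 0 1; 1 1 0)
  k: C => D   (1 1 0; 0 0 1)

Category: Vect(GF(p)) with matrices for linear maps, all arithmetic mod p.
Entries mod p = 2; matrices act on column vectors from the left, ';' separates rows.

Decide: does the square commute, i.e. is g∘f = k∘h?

Answer: DOES NOT COMMUTE

Work:
Along f;g (path 1):
  e0=(1,0,0) f=>(0,1) g=>(0,0)
  e1=(0,1,0) f=>(1,1) g=>(1,0)
  e2=(0,0,1) f=>(0,0) g=>(0,0)
  result₁ = (0 1 0; 0 0 0)
Along h;k (path 2):
  e0=(1,0,0) h=>(1,1,1) k=>(0,1)
  e1=(0,1,0) h=>(1,0,1) k=>(1,1)
  e2=(0,0,1) h=>(1,1,0) k=>(0,0)
  result₂ = (0 1 0; 1 1 0)
Equal? distinct morphisms ✗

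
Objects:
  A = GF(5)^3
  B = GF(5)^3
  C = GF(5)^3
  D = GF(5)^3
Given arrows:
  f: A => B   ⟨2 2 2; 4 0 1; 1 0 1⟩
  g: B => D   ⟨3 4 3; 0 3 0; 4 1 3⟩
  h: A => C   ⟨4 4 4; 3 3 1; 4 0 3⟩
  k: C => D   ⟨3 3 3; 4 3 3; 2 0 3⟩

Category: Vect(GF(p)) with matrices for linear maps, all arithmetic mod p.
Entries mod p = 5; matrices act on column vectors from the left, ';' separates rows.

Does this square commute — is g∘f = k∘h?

Answer: DOES NOT COMMUTE

Trace:
Along f;g (path 1):
  e0=[1,0,0] f=>[2,4,1] g=>[0,2,0]
  e1=[0,1,0] f=>[2,0,0] g=>[1,0,3]
  e2=[0,0,1] f=>[2,1,1] g=>[3,3,2]
  ⟦path⟧₁ = ⟨0 1 3; 2 0 3; 0 3 2⟩
Along h;k (path 2):
  e0=[1,0,0] h=>[4,3,4] k=>[3,2,0]
  e1=[0,1,0] h=>[4,3,0] k=>[1,0,3]
  e2=[0,0,1] h=>[4,1,3] k=>[4,3,2]
  ⟦path⟧₂ = ⟨3 1 4; 2 0 3; 0 3 2⟩
Equal? distinct morphisms ✗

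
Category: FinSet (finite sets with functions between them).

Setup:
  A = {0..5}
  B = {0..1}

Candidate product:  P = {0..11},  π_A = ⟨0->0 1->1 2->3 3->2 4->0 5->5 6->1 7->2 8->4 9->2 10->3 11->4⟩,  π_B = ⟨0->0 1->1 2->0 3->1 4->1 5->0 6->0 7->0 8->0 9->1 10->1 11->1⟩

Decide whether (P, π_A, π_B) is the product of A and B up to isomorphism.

Answer: NOT A VALID PRODUCT — duplicate pair at indices 3,9

Derivation:
|A|·|B| = 6·2 = 12;  |P| = 12
Check the pairing map k ↦ (π_A(k), π_B(k)):
  0 -> (0,0)
  1 -> (1,1)
  2 -> (3,0)
  3 -> (2,1)
  4 -> (0,1)
  5 -> (5,0)
  6 -> (1,0)
  7 -> (2,0)
  8 -> (4,0)
  9 -> (2,1)  ✗ repeats pair of k=3
  10 -> (3,1)
  11 -> (4,1)
distinct pairs in image: 11 / 12 needed
  → (2,1) hit at k=3 and k=9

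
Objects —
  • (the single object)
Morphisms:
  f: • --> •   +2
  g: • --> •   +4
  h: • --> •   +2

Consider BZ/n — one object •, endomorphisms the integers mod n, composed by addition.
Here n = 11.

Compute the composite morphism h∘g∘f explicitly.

  0 +2≡2 +4≡6 +2≡8  (mod 11)
⟦path⟧: +8

Answer: +8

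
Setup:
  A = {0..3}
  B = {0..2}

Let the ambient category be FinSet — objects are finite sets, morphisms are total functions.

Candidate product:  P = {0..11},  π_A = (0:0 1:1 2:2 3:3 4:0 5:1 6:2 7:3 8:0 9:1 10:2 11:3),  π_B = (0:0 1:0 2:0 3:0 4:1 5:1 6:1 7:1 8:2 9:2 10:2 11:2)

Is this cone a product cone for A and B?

Answer: VALID PRODUCT

Derivation:
|A|·|B| = 4·3 = 12;  |P| = 12
Check the pairing map k ↦ (π_A(k), π_B(k)):
  0 : (0,0)
  1 : (1,0)
  2 : (2,0)
  3 : (3,0)
  4 : (0,1)
  5 : (1,1)
  6 : (2,1)
  7 : (3,1)
  8 : (0,2)
  9 : (1,2)
  10 : (2,2)
  11 : (3,2)
distinct pairs in image: 12 / 12 needed
  → bijection onto A×B; projections well-typed.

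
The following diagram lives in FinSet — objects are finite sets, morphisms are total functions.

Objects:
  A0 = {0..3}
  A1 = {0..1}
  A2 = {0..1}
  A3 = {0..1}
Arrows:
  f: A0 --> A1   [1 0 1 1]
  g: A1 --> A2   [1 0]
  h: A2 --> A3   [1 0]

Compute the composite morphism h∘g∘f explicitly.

Answer: [1 0 1 1]

Trace:
  0 f-->1 g-->0 h-->1
  1 f-->0 g-->1 h-->0
  2 f-->1 g-->0 h-->1
  3 f-->1 g-->0 h-->1
⟦path⟧: [1 0 1 1]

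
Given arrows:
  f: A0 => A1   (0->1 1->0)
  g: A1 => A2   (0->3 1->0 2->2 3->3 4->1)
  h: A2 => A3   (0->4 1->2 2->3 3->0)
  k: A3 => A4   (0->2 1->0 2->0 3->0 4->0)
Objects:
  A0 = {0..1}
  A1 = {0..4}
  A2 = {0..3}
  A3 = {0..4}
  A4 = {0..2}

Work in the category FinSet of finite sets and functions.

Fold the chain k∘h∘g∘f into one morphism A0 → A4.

  0 f=>1 g=>0 h=>4 k=>0
  1 f=>0 g=>3 h=>0 k=>2
⟦path⟧: (0->0 1->2)

Answer: (0->0 1->2)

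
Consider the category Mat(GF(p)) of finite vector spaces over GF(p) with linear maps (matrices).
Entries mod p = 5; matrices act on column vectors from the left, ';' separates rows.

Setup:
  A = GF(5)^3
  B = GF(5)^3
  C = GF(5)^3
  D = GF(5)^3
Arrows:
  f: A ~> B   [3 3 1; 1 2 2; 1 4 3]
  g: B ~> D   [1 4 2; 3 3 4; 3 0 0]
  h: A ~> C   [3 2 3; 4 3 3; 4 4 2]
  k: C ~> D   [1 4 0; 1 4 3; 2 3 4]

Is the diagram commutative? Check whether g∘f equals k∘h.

1) trace f;g:
  e0=⟨1,0,0⟩ f~>⟨3,1,1⟩ g~>⟨4,1,4⟩
  e1=⟨0,1,0⟩ f~>⟨3,2,4⟩ g~>⟨4,1,4⟩
  e2=⟨0,0,1⟩ f~>⟨1,2,3⟩ g~>⟨0,1,3⟩
  result₁ = [4 4 0; 1 1 1; 4 4 3]
2) trace h;k:
  e0=⟨1,0,0⟩ h~>⟨3,4,4⟩ k~>⟨4,1,4⟩
  e1=⟨0,1,0⟩ h~>⟨2,3,4⟩ k~>⟨4,1,4⟩
  e2=⟨0,0,1⟩ h~>⟨3,3,2⟩ k~>⟨0,1,3⟩
  result₂ = [4 4 0; 1 1 1; 4 4 3]
Equal? equal; square commutes

Answer: COMMUTES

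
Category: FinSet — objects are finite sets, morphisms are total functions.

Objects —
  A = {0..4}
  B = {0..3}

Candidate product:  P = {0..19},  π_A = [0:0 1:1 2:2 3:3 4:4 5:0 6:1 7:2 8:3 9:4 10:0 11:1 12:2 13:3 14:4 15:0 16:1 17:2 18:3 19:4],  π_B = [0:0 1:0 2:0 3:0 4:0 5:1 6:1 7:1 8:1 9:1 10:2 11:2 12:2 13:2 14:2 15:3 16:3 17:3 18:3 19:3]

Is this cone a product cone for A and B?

|A|·|B| = 5·4 = 20;  |P| = 20
Check the pairing map k ↦ (π_A(k), π_B(k)):
  0 : (0,0)
  1 : (1,0)
  2 : (2,0)
  3 : (3,0)
  4 : (4,0)
  5 : (0,1)
  6 : (1,1)
  7 : (2,1)
  8 : (3,1)
  9 : (4,1)
  10 : (0,2)
  11 : (1,2)
  12 : (2,2)
  13 : (3,2)
  14 : (4,2)
  15 : (0,3)
  16 : (1,3)
  17 : (2,3)
  18 : (3,3)
  19 : (4,3)
distinct pairs in image: 20 / 20 needed
  → bijection onto A×B; projections well-typed.

Answer: VALID PRODUCT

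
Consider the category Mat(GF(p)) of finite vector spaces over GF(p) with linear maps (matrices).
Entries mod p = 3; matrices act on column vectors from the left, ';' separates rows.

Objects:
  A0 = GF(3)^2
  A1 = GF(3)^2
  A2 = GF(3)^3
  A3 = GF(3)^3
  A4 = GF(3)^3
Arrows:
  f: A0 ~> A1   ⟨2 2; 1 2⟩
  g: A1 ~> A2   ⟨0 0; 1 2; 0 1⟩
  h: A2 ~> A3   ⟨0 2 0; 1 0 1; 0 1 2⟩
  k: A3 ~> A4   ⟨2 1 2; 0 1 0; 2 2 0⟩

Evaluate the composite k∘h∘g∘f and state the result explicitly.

Answer: ⟨2 1; 1 2; 0 1⟩

Work:
  e0=⟨1,0⟩ f~>⟨2,1⟩ g~>⟨0,1,1⟩ h~>⟨2,1,0⟩ k~>⟨2,1,0⟩
  e1=⟨0,1⟩ f~>⟨2,2⟩ g~>⟨0,0,2⟩ h~>⟨0,2,1⟩ k~>⟨1,2,1⟩
result: ⟨2 1; 1 2; 0 1⟩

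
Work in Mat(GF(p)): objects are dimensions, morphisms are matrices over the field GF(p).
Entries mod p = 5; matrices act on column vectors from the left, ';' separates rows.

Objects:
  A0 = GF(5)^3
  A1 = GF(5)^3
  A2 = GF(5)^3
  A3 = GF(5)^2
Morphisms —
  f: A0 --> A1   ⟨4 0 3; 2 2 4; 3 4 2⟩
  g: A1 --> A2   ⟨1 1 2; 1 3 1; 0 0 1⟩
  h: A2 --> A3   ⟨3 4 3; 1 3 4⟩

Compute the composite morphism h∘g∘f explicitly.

Answer: ⟨2 2 2; 3 1 0⟩

Trace:
  e0=(1,0,0) f-->(4,2,3) g-->(2,3,3) h-->(2,3)
  e1=(0,1,0) f-->(0,2,4) g-->(0,0,4) h-->(2,1)
  e2=(0,0,1) f-->(3,4,2) g-->(1,2,2) h-->(2,0)
composite: ⟨2 2 2; 3 1 0⟩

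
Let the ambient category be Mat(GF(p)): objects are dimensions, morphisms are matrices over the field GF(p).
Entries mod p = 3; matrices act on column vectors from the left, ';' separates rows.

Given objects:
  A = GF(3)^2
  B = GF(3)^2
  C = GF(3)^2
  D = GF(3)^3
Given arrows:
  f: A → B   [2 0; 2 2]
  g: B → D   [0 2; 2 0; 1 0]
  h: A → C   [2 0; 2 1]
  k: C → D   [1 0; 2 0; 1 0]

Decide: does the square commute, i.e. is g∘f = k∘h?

Answer: DOES NOT COMMUTE

Work:
1) trace f;g:
  e0=(1,0) f→(2,2) g→(1,1,2)
  e1=(0,1) f→(0,2) g→(1,0,0)
  result₁ = [1 1; 1 0; 2 0]
2) trace h;k:
  e0=(1,0) h→(2,2) k→(2,1,2)
  e1=(0,1) h→(0,1) k→(0,0,0)
  result₂ = [2 0; 1 0; 2 0]
Equal? distinct morphisms ✗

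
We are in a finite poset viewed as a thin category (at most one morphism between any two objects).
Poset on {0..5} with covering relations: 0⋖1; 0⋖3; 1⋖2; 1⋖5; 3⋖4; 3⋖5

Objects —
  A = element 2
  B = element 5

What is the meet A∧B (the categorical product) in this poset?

Common predecessors of 2,5: {0,1}
  0 <= 1
  1 <= 1
glb = 1

Answer: A∧B = 1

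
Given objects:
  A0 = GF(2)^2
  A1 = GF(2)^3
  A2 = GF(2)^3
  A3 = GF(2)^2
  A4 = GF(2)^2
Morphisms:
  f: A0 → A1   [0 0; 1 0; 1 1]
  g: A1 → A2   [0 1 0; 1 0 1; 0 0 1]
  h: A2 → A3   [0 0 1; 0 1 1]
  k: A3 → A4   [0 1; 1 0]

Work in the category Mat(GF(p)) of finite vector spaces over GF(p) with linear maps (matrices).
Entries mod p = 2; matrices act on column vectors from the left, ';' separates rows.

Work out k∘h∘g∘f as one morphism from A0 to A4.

Answer: [0 0; 1 1]

Derivation:
  e0=⟨1,0⟩ f→⟨0,1,1⟩ g→⟨1,1,1⟩ h→⟨1,0⟩ k→⟨0,1⟩
  e1=⟨0,1⟩ f→⟨0,0,1⟩ g→⟨0,1,1⟩ h→⟨1,0⟩ k→⟨0,1⟩
⟦path⟧: [0 0; 1 1]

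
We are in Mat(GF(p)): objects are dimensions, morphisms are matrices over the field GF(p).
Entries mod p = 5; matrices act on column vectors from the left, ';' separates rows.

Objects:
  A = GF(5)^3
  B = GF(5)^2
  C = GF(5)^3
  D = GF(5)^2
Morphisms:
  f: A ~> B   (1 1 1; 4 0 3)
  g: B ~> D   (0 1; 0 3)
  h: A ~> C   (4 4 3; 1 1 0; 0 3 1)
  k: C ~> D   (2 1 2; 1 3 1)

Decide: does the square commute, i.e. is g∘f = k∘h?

Answer: COMMUTES

Trace:
Along f;g (path 1):
  e0=⟨1,0,0⟩ f~>⟨1,4⟩ g~>⟨4,2⟩
  e1=⟨0,1,0⟩ f~>⟨1,0⟩ g~>⟨0,0⟩
  e2=⟨0,0,1⟩ f~>⟨1,3⟩ g~>⟨3,4⟩
  ⟦path⟧₁ = (4 0 3; 2 0 4)
Along h;k (path 2):
  e0=⟨1,0,0⟩ h~>⟨4,1,0⟩ k~>⟨4,2⟩
  e1=⟨0,1,0⟩ h~>⟨4,1,3⟩ k~>⟨0,0⟩
  e2=⟨0,0,1⟩ h~>⟨3,0,1⟩ k~>⟨3,4⟩
  ⟦path⟧₂ = (4 0 3; 2 0 4)
Equal? equal; square commutes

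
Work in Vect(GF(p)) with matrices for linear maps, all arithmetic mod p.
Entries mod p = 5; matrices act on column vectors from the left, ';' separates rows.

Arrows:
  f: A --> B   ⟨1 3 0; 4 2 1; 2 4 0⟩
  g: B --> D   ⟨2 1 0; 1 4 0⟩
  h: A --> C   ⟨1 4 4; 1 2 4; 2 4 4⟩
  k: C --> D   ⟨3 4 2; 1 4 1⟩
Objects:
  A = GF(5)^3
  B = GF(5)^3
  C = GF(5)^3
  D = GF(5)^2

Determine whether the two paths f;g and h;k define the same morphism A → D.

Answer: COMMUTES

Work:
Along f;g (path 1):
  e0=[1,0,0] f-->[1,4,2] g-->[1,2]
  e1=[0,1,0] f-->[3,2,4] g-->[3,1]
  e2=[0,0,1] f-->[0,1,0] g-->[1,4]
  result₁ = ⟨1 3 1; 2 1 4⟩
Along h;k (path 2):
  e0=[1,0,0] h-->[1,1,2] k-->[1,2]
  e1=[0,1,0] h-->[4,2,4] k-->[3,1]
  e2=[0,0,1] h-->[4,4,4] k-->[1,4]
  result₂ = ⟨1 3 1; 2 1 4⟩
Equal? equal; square commutes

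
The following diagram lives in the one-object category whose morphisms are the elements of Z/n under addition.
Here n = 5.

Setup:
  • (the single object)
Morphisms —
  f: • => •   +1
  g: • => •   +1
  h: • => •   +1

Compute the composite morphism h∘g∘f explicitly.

Answer: +3

Derivation:
  0 +1≡1 +1≡2 +1≡3  (mod 5)
composite: +3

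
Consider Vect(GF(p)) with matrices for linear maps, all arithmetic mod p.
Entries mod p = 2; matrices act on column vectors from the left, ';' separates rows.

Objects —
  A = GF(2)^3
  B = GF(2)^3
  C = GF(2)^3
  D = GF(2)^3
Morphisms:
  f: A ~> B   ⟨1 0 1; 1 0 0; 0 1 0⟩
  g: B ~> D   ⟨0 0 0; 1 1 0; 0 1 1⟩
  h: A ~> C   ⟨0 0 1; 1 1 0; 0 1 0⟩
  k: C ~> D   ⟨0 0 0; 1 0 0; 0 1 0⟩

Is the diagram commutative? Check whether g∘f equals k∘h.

Along f;g (path 1):
  e0=(1,0,0) f~>(1,1,0) g~>(0,0,1)
  e1=(0,1,0) f~>(0,0,1) g~>(0,0,1)
  e2=(0,0,1) f~>(1,0,0) g~>(0,1,0)
  composite₁ = ⟨0 0 0; 0 0 1; 1 1 0⟩
Along h;k (path 2):
  e0=(1,0,0) h~>(0,1,0) k~>(0,0,1)
  e1=(0,1,0) h~>(0,1,1) k~>(0,0,1)
  e2=(0,0,1) h~>(1,0,0) k~>(0,1,0)
  composite₂ = ⟨0 0 0; 0 0 1; 1 1 0⟩
Equal? equal; square commutes

Answer: COMMUTES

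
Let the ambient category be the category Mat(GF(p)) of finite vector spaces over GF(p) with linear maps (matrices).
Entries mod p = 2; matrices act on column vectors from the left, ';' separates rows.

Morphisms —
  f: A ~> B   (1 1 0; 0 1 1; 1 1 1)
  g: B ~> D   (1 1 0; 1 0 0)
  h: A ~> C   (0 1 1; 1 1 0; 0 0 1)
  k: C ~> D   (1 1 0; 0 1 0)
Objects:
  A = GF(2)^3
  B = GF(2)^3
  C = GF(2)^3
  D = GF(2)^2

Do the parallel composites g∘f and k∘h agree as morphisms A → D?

1) trace f;g:
  e0=(1,0,0) f~>(1,0,1) g~>(1,1)
  e1=(0,1,0) f~>(1,1,1) g~>(0,1)
  e2=(0,0,1) f~>(0,1,1) g~>(1,0)
  composite₁ = (1 0 1; 1 1 0)
2) trace h;k:
  e0=(1,0,0) h~>(0,1,0) k~>(1,1)
  e1=(0,1,0) h~>(1,1,0) k~>(0,1)
  e2=(0,0,1) h~>(1,0,1) k~>(1,0)
  composite₂ = (1 0 1; 1 1 0)
Equal? equal; square commutes

Answer: COMMUTES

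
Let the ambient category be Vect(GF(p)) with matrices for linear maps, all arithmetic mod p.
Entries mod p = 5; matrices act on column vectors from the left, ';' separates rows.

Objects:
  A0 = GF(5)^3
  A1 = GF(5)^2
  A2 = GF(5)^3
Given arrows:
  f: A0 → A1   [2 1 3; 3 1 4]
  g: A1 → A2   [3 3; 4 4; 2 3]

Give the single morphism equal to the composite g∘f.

Answer: [0 1 1; 0 3 3; 3 0 3]

Derivation:
  e0=[1,0,0] f→[2,3] g→[0,0,3]
  e1=[0,1,0] f→[1,1] g→[1,3,0]
  e2=[0,0,1] f→[3,4] g→[1,3,3]
composite: [0 1 1; 0 3 3; 3 0 3]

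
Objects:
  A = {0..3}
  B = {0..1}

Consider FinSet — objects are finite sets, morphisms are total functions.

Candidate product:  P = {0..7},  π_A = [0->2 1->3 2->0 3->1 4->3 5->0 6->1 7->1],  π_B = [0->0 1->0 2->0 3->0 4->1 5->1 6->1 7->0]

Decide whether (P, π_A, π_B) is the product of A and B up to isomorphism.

|A|·|B| = 4·2 = 8;  |P| = 8
Check the pairing map k ↦ (π_A(k), π_B(k)):
  0 -> (2,0)
  1 -> (3,0)
  2 -> (0,0)
  3 -> (1,0)
  4 -> (3,1)
  5 -> (0,1)
  6 -> (1,1)
  7 -> (1,0)  ✗ repeats pair of k=3
distinct pairs in image: 7 / 8 needed
  → (1,0) hit at k=3 and k=7

Answer: NOT A VALID PRODUCT — duplicate pair at indices 7,3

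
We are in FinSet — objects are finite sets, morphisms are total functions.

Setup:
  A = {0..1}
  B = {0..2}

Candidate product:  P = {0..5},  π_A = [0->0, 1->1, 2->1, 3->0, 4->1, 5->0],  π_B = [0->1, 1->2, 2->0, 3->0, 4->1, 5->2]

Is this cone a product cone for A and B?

Answer: VALID PRODUCT

Trace:
|A|·|B| = 2·3 = 6;  |P| = 6
Check the pairing map k ↦ (π_A(k), π_B(k)):
  0 -> (0,1)
  1 -> (1,2)
  2 -> (1,0)
  3 -> (0,0)
  4 -> (1,1)
  5 -> (0,2)
distinct pairs in image: 6 / 6 needed
  → bijection onto A×B; projections well-typed.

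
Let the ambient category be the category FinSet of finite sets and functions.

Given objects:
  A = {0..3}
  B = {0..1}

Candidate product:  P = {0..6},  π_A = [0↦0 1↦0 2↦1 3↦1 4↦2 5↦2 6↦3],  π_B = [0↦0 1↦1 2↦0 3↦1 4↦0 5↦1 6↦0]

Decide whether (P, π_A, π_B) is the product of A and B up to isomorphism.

Answer: NOT A VALID PRODUCT — |P|=7 ≠ |A|·|B|=8

Work:
|A|·|B| = 4·2 = 8;  |P| = 7
  → cardinalities differ; no bijection possible.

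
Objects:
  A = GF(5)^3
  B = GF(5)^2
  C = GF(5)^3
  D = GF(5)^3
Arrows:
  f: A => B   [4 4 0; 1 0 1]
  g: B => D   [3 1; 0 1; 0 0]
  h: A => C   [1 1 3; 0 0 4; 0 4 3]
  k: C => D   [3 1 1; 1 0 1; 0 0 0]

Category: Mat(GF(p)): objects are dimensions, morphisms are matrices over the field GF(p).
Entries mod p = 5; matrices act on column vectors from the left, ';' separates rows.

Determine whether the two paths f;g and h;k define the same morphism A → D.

Path 1 = f;g:
  e0=(1,0,0) f=>(4,1) g=>(3,1,0)
  e1=(0,1,0) f=>(4,0) g=>(2,0,0)
  e2=(0,0,1) f=>(0,1) g=>(1,1,0)
  result₁ = [3 2 1; 1 0 1; 0 0 0]
Path 2 = h;k:
  e0=(1,0,0) h=>(1,0,0) k=>(3,1,0)
  e1=(0,1,0) h=>(1,0,4) k=>(2,0,0)
  e2=(0,0,1) h=>(3,4,3) k=>(1,1,0)
  result₂ = [3 2 1; 1 0 1; 0 0 0]
Equal? equal; square commutes

Answer: COMMUTES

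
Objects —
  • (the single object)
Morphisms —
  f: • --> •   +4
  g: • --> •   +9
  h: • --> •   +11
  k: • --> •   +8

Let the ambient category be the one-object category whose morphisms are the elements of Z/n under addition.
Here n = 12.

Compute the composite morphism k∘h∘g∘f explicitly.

  0 +4≡4 +9≡1 +11≡0 +8≡8  (mod 12)
result: +8

Answer: +8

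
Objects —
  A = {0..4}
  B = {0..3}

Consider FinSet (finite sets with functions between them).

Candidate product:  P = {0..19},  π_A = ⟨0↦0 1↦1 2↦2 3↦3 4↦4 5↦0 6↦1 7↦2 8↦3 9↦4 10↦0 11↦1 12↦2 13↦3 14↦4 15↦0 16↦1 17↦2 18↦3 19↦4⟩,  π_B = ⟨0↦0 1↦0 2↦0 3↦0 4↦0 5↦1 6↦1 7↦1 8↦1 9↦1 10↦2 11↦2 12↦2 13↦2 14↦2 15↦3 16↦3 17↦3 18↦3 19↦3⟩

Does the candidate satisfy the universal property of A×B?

|A|·|B| = 5·4 = 20;  |P| = 20
Check the pairing map k ↦ (π_A(k), π_B(k)):
  0 ↦ (0,0)
  1 ↦ (1,0)
  2 ↦ (2,0)
  3 ↦ (3,0)
  4 ↦ (4,0)
  5 ↦ (0,1)
  6 ↦ (1,1)
  7 ↦ (2,1)
  8 ↦ (3,1)
  9 ↦ (4,1)
  10 ↦ (0,2)
  11 ↦ (1,2)
  12 ↦ (2,2)
  13 ↦ (3,2)
  14 ↦ (4,2)
  15 ↦ (0,3)
  16 ↦ (1,3)
  17 ↦ (2,3)
  18 ↦ (3,3)
  19 ↦ (4,3)
distinct pairs in image: 20 / 20 needed
  → bijection onto A×B; projections well-typed.

Answer: VALID PRODUCT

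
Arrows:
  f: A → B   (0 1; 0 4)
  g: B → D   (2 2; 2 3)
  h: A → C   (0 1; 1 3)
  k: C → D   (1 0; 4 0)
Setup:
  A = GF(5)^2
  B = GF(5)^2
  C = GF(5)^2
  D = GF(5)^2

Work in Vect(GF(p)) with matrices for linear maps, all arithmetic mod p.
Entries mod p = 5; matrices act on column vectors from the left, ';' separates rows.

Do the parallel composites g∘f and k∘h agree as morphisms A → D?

1) trace f;g:
  e0=⟨1,0⟩ f→⟨0,0⟩ g→⟨0,0⟩
  e1=⟨0,1⟩ f→⟨1,4⟩ g→⟨0,4⟩
  ⟦path⟧₁ = (0 0; 0 4)
2) trace h;k:
  e0=⟨1,0⟩ h→⟨0,1⟩ k→⟨0,0⟩
  e1=⟨0,1⟩ h→⟨1,3⟩ k→⟨1,4⟩
  ⟦path⟧₂ = (0 1; 0 4)
Equal? differ; not commutative

Answer: DOES NOT COMMUTE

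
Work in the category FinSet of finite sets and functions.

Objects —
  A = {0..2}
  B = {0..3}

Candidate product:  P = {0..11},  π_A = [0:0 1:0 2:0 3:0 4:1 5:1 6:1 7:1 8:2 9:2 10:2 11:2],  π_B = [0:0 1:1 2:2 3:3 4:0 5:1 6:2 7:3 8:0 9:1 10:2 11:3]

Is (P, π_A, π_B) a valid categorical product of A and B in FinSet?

Answer: VALID PRODUCT

Derivation:
|A|·|B| = 3·4 = 12;  |P| = 12
Check the pairing map k ↦ (π_A(k), π_B(k)):
  0 : (0,0)
  1 : (0,1)
  2 : (0,2)
  3 : (0,3)
  4 : (1,0)
  5 : (1,1)
  6 : (1,2)
  7 : (1,3)
  8 : (2,0)
  9 : (2,1)
  10 : (2,2)
  11 : (2,3)
distinct pairs in image: 12 / 12 needed
  → bijection onto A×B; projections well-typed.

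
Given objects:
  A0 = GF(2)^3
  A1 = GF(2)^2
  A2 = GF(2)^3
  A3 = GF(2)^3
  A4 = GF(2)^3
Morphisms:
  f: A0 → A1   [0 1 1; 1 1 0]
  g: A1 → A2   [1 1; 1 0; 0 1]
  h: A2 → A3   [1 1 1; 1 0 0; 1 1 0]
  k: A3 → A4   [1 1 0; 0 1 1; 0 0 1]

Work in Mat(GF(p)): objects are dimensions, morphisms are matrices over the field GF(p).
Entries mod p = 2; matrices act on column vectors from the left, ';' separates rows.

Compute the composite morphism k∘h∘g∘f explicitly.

  e0=⟨1,0,0⟩ f→⟨0,1⟩ g→⟨1,0,1⟩ h→⟨0,1,1⟩ k→⟨1,0,1⟩
  e1=⟨0,1,0⟩ f→⟨1,1⟩ g→⟨0,1,1⟩ h→⟨0,0,1⟩ k→⟨0,1,1⟩
  e2=⟨0,0,1⟩ f→⟨1,0⟩ g→⟨1,1,0⟩ h→⟨0,1,0⟩ k→⟨1,1,0⟩
composite: [1 0 1; 0 1 1; 1 1 0]

Answer: [1 0 1; 0 1 1; 1 1 0]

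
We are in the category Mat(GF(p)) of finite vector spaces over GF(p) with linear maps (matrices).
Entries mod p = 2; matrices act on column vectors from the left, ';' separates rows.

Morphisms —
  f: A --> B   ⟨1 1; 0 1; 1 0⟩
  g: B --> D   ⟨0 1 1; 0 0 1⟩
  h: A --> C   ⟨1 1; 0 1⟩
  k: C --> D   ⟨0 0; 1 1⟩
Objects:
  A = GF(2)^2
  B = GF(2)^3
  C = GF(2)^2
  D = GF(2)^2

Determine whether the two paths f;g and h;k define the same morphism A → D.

Answer: DOES NOT COMMUTE

Derivation:
Path 1 = f;g:
  e0=[1,0] f-->[1,0,1] g-->[1,1]
  e1=[0,1] f-->[1,1,0] g-->[1,0]
  result₁ = ⟨1 1; 1 0⟩
Path 2 = h;k:
  e0=[1,0] h-->[1,0] k-->[0,1]
  e1=[0,1] h-->[1,1] k-->[0,0]
  result₂ = ⟨0 0; 1 0⟩
Equal? differ; not commutative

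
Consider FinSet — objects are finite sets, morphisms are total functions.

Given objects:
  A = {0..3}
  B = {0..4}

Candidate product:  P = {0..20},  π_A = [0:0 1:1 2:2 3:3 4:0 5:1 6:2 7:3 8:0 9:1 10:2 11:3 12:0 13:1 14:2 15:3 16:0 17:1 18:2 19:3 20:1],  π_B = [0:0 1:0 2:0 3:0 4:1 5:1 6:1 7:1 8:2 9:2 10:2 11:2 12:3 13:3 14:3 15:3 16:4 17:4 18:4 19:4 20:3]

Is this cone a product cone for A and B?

|A|·|B| = 4·5 = 20;  |P| = 21
  → cardinalities differ; no bijection possible.

Answer: NOT A VALID PRODUCT — |P|=21 ≠ |A|·|B|=20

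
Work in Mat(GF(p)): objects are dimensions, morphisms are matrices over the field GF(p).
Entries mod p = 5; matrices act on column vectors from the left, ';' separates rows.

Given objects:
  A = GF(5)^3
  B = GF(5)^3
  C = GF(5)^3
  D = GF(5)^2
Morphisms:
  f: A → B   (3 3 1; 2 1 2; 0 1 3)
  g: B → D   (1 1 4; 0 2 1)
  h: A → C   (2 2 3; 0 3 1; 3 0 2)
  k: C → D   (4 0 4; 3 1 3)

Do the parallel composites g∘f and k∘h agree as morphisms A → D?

Answer: DOES NOT COMMUTE

Trace:
1) trace f;g:
  e0=[1,0,0] f→[3,2,0] g→[0,4]
  e1=[0,1,0] f→[3,1,1] g→[3,3]
  e2=[0,0,1] f→[1,2,3] g→[0,2]
  ⟦path⟧₁ = (0 3 0; 4 3 2)
2) trace h;k:
  e0=[1,0,0] h→[2,0,3] k→[0,0]
  e1=[0,1,0] h→[2,3,0] k→[3,4]
  e2=[0,0,1] h→[3,1,2] k→[0,1]
  ⟦path⟧₂ = (0 3 0; 0 4 1)
Equal? NO — does not commute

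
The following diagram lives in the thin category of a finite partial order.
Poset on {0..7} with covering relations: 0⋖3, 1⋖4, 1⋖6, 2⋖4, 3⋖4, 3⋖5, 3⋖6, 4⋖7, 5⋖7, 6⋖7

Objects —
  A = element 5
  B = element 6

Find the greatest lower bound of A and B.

Answer: A∧B = 3

Trace:
{x : x≤A ∧ x≤B} = {0,3}  (A=5, B=6)
  0 ≤ 3
  3 ≤ 3
glb = 3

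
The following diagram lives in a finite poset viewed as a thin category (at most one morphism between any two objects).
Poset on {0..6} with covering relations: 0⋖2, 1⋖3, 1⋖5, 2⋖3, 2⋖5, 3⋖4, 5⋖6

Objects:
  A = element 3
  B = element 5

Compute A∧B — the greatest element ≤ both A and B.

{x : x<=A ∧ x<=B} = {0,1,2}  (A=3, B=5)
  maximal lower bounds 1 and 2 are incomparable: neither 1<=2 nor 2<=1
→ no greatest lower bound exists

Answer: NO MEET EXISTS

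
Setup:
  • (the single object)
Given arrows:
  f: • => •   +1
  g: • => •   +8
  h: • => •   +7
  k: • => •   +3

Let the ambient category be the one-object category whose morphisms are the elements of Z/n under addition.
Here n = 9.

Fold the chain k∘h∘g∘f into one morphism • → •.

  0 +1≡1 +8≡0 +7≡7 +3≡1  (mod 9)
composite: +1

Answer: +1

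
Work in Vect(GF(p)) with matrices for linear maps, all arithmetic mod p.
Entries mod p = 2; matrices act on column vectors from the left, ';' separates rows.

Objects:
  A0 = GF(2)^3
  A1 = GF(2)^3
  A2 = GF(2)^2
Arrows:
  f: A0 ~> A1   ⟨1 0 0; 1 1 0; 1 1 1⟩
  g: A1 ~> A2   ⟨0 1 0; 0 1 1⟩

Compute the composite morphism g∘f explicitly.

Answer: ⟨1 1 0; 0 0 1⟩

Derivation:
  e0=[1,0,0] f~>[1,1,1] g~>[1,0]
  e1=[0,1,0] f~>[0,1,1] g~>[1,0]
  e2=[0,0,1] f~>[0,0,1] g~>[0,1]
composite: ⟨1 1 0; 0 0 1⟩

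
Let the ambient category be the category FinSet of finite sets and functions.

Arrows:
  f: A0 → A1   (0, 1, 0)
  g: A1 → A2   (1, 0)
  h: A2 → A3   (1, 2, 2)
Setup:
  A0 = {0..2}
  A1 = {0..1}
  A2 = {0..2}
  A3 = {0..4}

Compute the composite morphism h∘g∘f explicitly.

  0 f→0 g→1 h→2
  1 f→1 g→0 h→1
  2 f→0 g→1 h→2
⟦path⟧: (2, 1, 2)

Answer: (2, 1, 2)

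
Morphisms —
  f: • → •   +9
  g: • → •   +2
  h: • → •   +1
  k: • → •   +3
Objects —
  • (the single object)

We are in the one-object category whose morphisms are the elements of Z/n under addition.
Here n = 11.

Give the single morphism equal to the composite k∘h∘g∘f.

Answer: +4

Derivation:
  0 +9≡9 +2≡0 +1≡1 +3≡4  (mod 11)
⟦path⟧: +4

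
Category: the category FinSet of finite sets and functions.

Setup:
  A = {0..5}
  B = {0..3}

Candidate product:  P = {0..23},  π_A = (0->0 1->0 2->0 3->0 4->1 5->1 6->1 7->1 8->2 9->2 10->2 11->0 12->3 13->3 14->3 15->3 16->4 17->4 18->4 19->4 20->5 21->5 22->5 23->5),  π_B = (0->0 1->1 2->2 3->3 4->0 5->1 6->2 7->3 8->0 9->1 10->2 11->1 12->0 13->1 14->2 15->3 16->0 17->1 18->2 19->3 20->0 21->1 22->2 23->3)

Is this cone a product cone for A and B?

Answer: NOT A VALID PRODUCT — duplicate pair at indices 1,11

Trace:
|A|·|B| = 6·4 = 24;  |P| = 24
Check the pairing map k ↦ (π_A(k), π_B(k)):
  0 -> (0,0)
  1 -> (0,1)
  2 -> (0,2)
  3 -> (0,3)
  4 -> (1,0)
  5 -> (1,1)
  6 -> (1,2)
  7 -> (1,3)
  8 -> (2,0)
  9 -> (2,1)
  10 -> (2,2)
  11 -> (0,1)  ✗ repeats pair of k=1
  12 -> (3,0)
  13 -> (3,1)
  14 -> (3,2)
  15 -> (3,3)
  16 -> (4,0)
  17 -> (4,1)
  18 -> (4,2)
  19 -> (4,3)
  20 -> (5,0)
  21 -> (5,1)
  22 -> (5,2)
  23 -> (5,3)
distinct pairs in image: 23 / 24 needed
  → (0,1) hit at k=1 and k=11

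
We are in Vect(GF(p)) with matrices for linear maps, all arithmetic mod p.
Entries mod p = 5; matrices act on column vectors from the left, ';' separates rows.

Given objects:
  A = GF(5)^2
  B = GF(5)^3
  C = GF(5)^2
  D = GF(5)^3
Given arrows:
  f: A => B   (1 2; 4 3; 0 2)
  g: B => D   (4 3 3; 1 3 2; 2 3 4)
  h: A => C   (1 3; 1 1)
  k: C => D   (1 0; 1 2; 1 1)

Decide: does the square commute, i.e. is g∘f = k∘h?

Path 1 = f;g:
  e0=[1,0] f=>[1,4,0] g=>[1,3,4]
  e1=[0,1] f=>[2,3,2] g=>[3,0,1]
  result₁ = (1 3; 3 0; 4 1)
Path 2 = h;k:
  e0=[1,0] h=>[1,1] k=>[1,3,2]
  e1=[0,1] h=>[3,1] k=>[3,0,4]
  result₂ = (1 3; 3 0; 2 4)
Equal? distinct morphisms ✗

Answer: DOES NOT COMMUTE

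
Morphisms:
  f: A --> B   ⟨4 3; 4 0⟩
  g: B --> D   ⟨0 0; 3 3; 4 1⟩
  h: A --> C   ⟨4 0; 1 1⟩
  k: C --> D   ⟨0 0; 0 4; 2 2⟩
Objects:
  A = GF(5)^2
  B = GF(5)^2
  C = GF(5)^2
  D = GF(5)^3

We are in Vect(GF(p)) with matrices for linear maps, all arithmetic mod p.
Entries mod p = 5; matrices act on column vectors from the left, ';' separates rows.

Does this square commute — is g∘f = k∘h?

Along f;g (path 1):
  e0=[1,0] f-->[4,4] g-->[0,4,0]
  e1=[0,1] f-->[3,0] g-->[0,4,2]
  composite₁ = ⟨0 0; 4 4; 0 2⟩
Along h;k (path 2):
  e0=[1,0] h-->[4,1] k-->[0,4,0]
  e1=[0,1] h-->[0,1] k-->[0,4,2]
  composite₂ = ⟨0 0; 4 4; 0 2⟩
Equal? same morphism ✓

Answer: COMMUTES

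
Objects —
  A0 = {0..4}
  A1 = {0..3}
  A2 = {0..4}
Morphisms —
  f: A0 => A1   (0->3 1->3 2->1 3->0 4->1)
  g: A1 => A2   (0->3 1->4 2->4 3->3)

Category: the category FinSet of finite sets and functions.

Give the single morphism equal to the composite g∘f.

Answer: (0->3 1->3 2->4 3->3 4->4)

Derivation:
  0 f=>3 g=>3
  1 f=>3 g=>3
  2 f=>1 g=>4
  3 f=>0 g=>3
  4 f=>1 g=>4
composite: (0->3 1->3 2->4 3->3 4->4)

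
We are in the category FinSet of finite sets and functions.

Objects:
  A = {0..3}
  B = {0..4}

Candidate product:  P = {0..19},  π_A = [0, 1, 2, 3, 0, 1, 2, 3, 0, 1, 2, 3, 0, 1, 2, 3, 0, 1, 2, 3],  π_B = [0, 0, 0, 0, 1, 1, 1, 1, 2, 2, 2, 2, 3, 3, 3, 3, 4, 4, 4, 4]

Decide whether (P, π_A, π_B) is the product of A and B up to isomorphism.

Answer: VALID PRODUCT

Derivation:
|A|·|B| = 4·5 = 20;  |P| = 20
Check the pairing map k ↦ (π_A(k), π_B(k)):
  0 ↦ (0,0)
  1 ↦ (1,0)
  2 ↦ (2,0)
  3 ↦ (3,0)
  4 ↦ (0,1)
  5 ↦ (1,1)
  6 ↦ (2,1)
  7 ↦ (3,1)
  8 ↦ (0,2)
  9 ↦ (1,2)
  10 ↦ (2,2)
  11 ↦ (3,2)
  12 ↦ (0,3)
  13 ↦ (1,3)
  14 ↦ (2,3)
  15 ↦ (3,3)
  16 ↦ (0,4)
  17 ↦ (1,4)
  18 ↦ (2,4)
  19 ↦ (3,4)
distinct pairs in image: 20 / 20 needed
  → bijection onto A×B; projections well-typed.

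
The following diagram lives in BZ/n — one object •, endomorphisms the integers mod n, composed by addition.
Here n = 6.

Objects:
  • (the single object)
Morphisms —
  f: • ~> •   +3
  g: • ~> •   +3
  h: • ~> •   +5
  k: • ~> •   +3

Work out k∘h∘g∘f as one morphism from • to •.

  0 +3≡3 +3≡0 +5≡5 +3≡2  (mod 6)
⟦path⟧: +2

Answer: +2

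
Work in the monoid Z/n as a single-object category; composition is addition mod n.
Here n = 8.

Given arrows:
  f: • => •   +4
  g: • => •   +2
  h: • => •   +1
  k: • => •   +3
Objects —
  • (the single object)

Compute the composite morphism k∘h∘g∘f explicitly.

Answer: +2

Work:
  0 +4≡4 +2≡6 +1≡7 +3≡2  (mod 8)
result: +2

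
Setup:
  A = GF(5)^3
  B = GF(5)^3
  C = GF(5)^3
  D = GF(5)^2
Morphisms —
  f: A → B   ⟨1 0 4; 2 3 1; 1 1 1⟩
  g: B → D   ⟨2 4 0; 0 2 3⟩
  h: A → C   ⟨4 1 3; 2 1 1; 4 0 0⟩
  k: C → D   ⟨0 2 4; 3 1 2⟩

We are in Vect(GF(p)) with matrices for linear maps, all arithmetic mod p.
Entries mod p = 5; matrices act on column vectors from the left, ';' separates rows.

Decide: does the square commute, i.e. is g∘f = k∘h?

Answer: COMMUTES

Derivation:
Along f;g (path 1):
  e0=[1,0,0] f→[1,2,1] g→[0,2]
  e1=[0,1,0] f→[0,3,1] g→[2,4]
  e2=[0,0,1] f→[4,1,1] g→[2,0]
  result₁ = ⟨0 2 2; 2 4 0⟩
Along h;k (path 2):
  e0=[1,0,0] h→[4,2,4] k→[0,2]
  e1=[0,1,0] h→[1,1,0] k→[2,4]
  e2=[0,0,1] h→[3,1,0] k→[2,0]
  result₂ = ⟨0 2 2; 2 4 0⟩
Equal? same morphism ✓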